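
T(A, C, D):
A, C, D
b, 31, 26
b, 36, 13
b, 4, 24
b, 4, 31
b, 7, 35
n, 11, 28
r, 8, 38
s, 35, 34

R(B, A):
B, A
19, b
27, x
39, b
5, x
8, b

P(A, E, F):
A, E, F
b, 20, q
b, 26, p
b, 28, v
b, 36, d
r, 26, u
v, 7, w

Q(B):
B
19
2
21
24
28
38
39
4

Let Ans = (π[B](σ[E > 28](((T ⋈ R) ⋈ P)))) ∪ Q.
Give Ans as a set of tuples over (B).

Natural join on A: {(b, 31, 26, 19), (b, 31, 26, 39), (b, 31, 26, 8), (b, 36, 13, 19), (b, 36, 13, 39), (b, 36, 13, 8), (b, 4, 24, 19), (b, 4, 24, 39), (b, 4, 24, 8), (b, 4, 31, 19), (b, 4, 31, 39), (b, 4, 31, 8), (b, 7, 35, 19), (b, 7, 35, 39), (b, 7, 35, 8)}
Natural join on A: {(b, 31, 26, 19, 20, q), (b, 31, 26, 19, 26, p), (b, 31, 26, 19, 28, v), (b, 31, 26, 19, 36, d), (b, 31, 26, 39, 20, q), (b, 31, 26, 39, 26, p), (b, 31, 26, 39, 28, v), (b, 31, 26, 39, 36, d), (b, 31, 26, 8, 20, q), (b, 31, 26, 8, 26, p), (b, 31, 26, 8, 28, v), (b, 31, 26, 8, 36, d), (b, 36, 13, 19, 20, q), (b, 36, 13, 19, 26, p), (b, 36, 13, 19, 28, v), (b, 36, 13, 19, 36, d), (b, 36, 13, 39, 20, q), (b, 36, 13, 39, 26, p), (b, 36, 13, 39, 28, v), (b, 36, 13, 39, 36, d), (b, 36, 13, 8, 20, q), (b, 36, 13, 8, 26, p), (b, 36, 13, 8, 28, v), (b, 36, 13, 8, 36, d), (b, 4, 24, 19, 20, q), (b, 4, 24, 19, 26, p), (b, 4, 24, 19, 28, v), (b, 4, 24, 19, 36, d), (b, 4, 24, 39, 20, q), (b, 4, 24, 39, 26, p), (b, 4, 24, 39, 28, v), (b, 4, 24, 39, 36, d), (b, 4, 24, 8, 20, q), (b, 4, 24, 8, 26, p), (b, 4, 24, 8, 28, v), (b, 4, 24, 8, 36, d), (b, 4, 31, 19, 20, q), (b, 4, 31, 19, 26, p), (b, 4, 31, 19, 28, v), (b, 4, 31, 19, 36, d), (b, 4, 31, 39, 20, q), (b, 4, 31, 39, 26, p), (b, 4, 31, 39, 28, v), (b, 4, 31, 39, 36, d), (b, 4, 31, 8, 20, q), (b, 4, 31, 8, 26, p), (b, 4, 31, 8, 28, v), (b, 4, 31, 8, 36, d), (b, 7, 35, 19, 20, q), (b, 7, 35, 19, 26, p), (b, 7, 35, 19, 28, v), (b, 7, 35, 19, 36, d), (b, 7, 35, 39, 20, q), (b, 7, 35, 39, 26, p), (b, 7, 35, 39, 28, v), (b, 7, 35, 39, 36, d), (b, 7, 35, 8, 20, q), (b, 7, 35, 8, 26, p), (b, 7, 35, 8, 28, v), (b, 7, 35, 8, 36, d)}
Apply σ_{E > 28}; surviving tuples: {(b, 31, 26, 19, 36, d), (b, 31, 26, 39, 36, d), (b, 31, 26, 8, 36, d), (b, 36, 13, 19, 36, d), (b, 36, 13, 39, 36, d), (b, 36, 13, 8, 36, d), (b, 4, 24, 19, 36, d), (b, 4, 24, 39, 36, d), (b, 4, 24, 8, 36, d), (b, 4, 31, 19, 36, d), (b, 4, 31, 39, 36, d), (b, 4, 31, 8, 36, d), (b, 7, 35, 19, 36, d), (b, 7, 35, 39, 36, d), (b, 7, 35, 8, 36, d)}
π[B]: project onto (B) (12 duplicate(s) eliminated) → {19, 39, 8}
Set union of the two operands is {19, 2, 21, 24, 28, 38, 39, 4, 8}.

{19, 2, 21, 24, 28, 38, 39, 4, 8}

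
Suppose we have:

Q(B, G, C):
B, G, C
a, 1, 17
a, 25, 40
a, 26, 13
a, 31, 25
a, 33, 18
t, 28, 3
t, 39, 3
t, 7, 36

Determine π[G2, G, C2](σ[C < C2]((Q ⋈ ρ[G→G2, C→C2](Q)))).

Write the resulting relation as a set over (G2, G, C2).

{(1, 26, 17), (25, 1, 40), (25, 26, 40), (25, 31, 40), (25, 33, 40), (31, 1, 25), (31, 26, 25), (31, 33, 25), (33, 1, 18), (33, 26, 18), (7, 28, 36), (7, 39, 36)}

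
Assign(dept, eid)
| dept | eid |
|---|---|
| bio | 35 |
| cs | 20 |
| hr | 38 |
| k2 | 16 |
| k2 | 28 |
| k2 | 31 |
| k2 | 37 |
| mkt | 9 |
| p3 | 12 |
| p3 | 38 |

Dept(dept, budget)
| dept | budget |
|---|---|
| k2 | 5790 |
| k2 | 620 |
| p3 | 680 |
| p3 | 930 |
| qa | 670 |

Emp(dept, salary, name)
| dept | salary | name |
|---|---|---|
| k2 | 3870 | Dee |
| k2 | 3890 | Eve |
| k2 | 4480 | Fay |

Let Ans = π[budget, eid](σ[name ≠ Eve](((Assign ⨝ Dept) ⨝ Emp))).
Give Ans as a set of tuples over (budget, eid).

{(5790, 16), (5790, 28), (5790, 31), (5790, 37), (620, 16), (620, 28), (620, 31), (620, 37)}

Joining Assign and Dept on dept yields {(k2, 16, 5790), (k2, 16, 620), (k2, 28, 5790), (k2, 28, 620), (k2, 31, 5790), (k2, 31, 620), (k2, 37, 5790), (k2, 37, 620), (p3, 12, 680), (p3, 12, 930), (p3, 38, 680), (p3, 38, 930)}.
Joining (Assign ⨝ Dept) and Emp on dept yields {(k2, 16, 5790, 3870, Dee), (k2, 16, 5790, 3890, Eve), (k2, 16, 5790, 4480, Fay), (k2, 16, 620, 3870, Dee), (k2, 16, 620, 3890, Eve), (k2, 16, 620, 4480, Fay), (k2, 28, 5790, 3870, Dee), (k2, 28, 5790, 3890, Eve), (k2, 28, 5790, 4480, Fay), (k2, 28, 620, 3870, Dee), (k2, 28, 620, 3890, Eve), (k2, 28, 620, 4480, Fay), (k2, 31, 5790, 3870, Dee), (k2, 31, 5790, 3890, Eve), (k2, 31, 5790, 4480, Fay), (k2, 31, 620, 3870, Dee), (k2, 31, 620, 3890, Eve), (k2, 31, 620, 4480, Fay), (k2, 37, 5790, 3870, Dee), (k2, 37, 5790, 3890, Eve), (k2, 37, 5790, 4480, Fay), (k2, 37, 620, 3870, Dee), (k2, 37, 620, 3890, Eve), (k2, 37, 620, 4480, Fay)}.
Selection name ≠ Eve: {(k2, 16, 5790, 3870, Dee), (k2, 16, 5790, 4480, Fay), (k2, 16, 620, 3870, Dee), (k2, 16, 620, 4480, Fay), (k2, 28, 5790, 3870, Dee), (k2, 28, 5790, 4480, Fay), (k2, 28, 620, 3870, Dee), (k2, 28, 620, 4480, Fay), (k2, 31, 5790, 3870, Dee), (k2, 31, 5790, 4480, Fay), (k2, 31, 620, 3870, Dee), (k2, 31, 620, 4480, Fay), (k2, 37, 5790, 3870, Dee), (k2, 37, 5790, 4480, Fay), (k2, 37, 620, 3870, Dee), (k2, 37, 620, 4480, Fay)}
Keep only column(s) budget, eid (8 duplicate(s) eliminated): {(5790, 16), (5790, 28), (5790, 31), (5790, 37), (620, 16), (620, 28), (620, 31), (620, 37)}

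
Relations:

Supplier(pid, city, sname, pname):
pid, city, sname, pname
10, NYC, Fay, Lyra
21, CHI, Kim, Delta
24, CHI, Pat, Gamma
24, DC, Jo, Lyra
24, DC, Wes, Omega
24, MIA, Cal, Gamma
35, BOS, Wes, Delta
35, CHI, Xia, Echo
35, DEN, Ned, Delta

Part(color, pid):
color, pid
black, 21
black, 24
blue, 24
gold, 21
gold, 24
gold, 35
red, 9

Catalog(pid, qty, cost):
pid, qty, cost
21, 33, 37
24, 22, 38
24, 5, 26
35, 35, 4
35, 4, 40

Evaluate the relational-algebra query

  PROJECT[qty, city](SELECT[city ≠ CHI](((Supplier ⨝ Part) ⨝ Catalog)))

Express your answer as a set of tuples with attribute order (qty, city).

{(22, DC), (22, MIA), (35, BOS), (35, DEN), (4, BOS), (4, DEN), (5, DC), (5, MIA)}

Supplier ⋈ Part (natural join on pid): {(21, CHI, Kim, Delta, black), (21, CHI, Kim, Delta, gold), (24, CHI, Pat, Gamma, black), (24, CHI, Pat, Gamma, blue), (24, CHI, Pat, Gamma, gold), (24, DC, Jo, Lyra, black), (24, DC, Jo, Lyra, blue), (24, DC, Jo, Lyra, gold), (24, DC, Wes, Omega, black), (24, DC, Wes, Omega, blue), (24, DC, Wes, Omega, gold), (24, MIA, Cal, Gamma, black), (24, MIA, Cal, Gamma, blue), (24, MIA, Cal, Gamma, gold), (35, BOS, Wes, Delta, gold), (35, CHI, Xia, Echo, gold), (35, DEN, Ned, Delta, gold)}
(Supplier ⨝ Part) ⋈ Catalog (natural join on pid): {(21, CHI, Kim, Delta, black, 33, 37), (21, CHI, Kim, Delta, gold, 33, 37), (24, CHI, Pat, Gamma, black, 22, 38), (24, CHI, Pat, Gamma, black, 5, 26), (24, CHI, Pat, Gamma, blue, 22, 38), (24, CHI, Pat, Gamma, blue, 5, 26), (24, CHI, Pat, Gamma, gold, 22, 38), (24, CHI, Pat, Gamma, gold, 5, 26), (24, DC, Jo, Lyra, black, 22, 38), (24, DC, Jo, Lyra, black, 5, 26), (24, DC, Jo, Lyra, blue, 22, 38), (24, DC, Jo, Lyra, blue, 5, 26), (24, DC, Jo, Lyra, gold, 22, 38), (24, DC, Jo, Lyra, gold, 5, 26), (24, DC, Wes, Omega, black, 22, 38), (24, DC, Wes, Omega, black, 5, 26), (24, DC, Wes, Omega, blue, 22, 38), (24, DC, Wes, Omega, blue, 5, 26), (24, DC, Wes, Omega, gold, 22, 38), (24, DC, Wes, Omega, gold, 5, 26), (24, MIA, Cal, Gamma, black, 22, 38), (24, MIA, Cal, Gamma, black, 5, 26), (24, MIA, Cal, Gamma, blue, 22, 38), (24, MIA, Cal, Gamma, blue, 5, 26), (24, MIA, Cal, Gamma, gold, 22, 38), (24, MIA, Cal, Gamma, gold, 5, 26), (35, BOS, Wes, Delta, gold, 35, 4), (35, BOS, Wes, Delta, gold, 4, 40), (35, CHI, Xia, Echo, gold, 35, 4), (35, CHI, Xia, Echo, gold, 4, 40), (35, DEN, Ned, Delta, gold, 35, 4), (35, DEN, Ned, Delta, gold, 4, 40)}
Selection city ≠ CHI: {(24, DC, Jo, Lyra, black, 22, 38), (24, DC, Jo, Lyra, black, 5, 26), (24, DC, Jo, Lyra, blue, 22, 38), (24, DC, Jo, Lyra, blue, 5, 26), (24, DC, Jo, Lyra, gold, 22, 38), (24, DC, Jo, Lyra, gold, 5, 26), (24, DC, Wes, Omega, black, 22, 38), (24, DC, Wes, Omega, black, 5, 26), (24, DC, Wes, Omega, blue, 22, 38), (24, DC, Wes, Omega, blue, 5, 26), (24, DC, Wes, Omega, gold, 22, 38), (24, DC, Wes, Omega, gold, 5, 26), (24, MIA, Cal, Gamma, black, 22, 38), (24, MIA, Cal, Gamma, black, 5, 26), (24, MIA, Cal, Gamma, blue, 22, 38), (24, MIA, Cal, Gamma, blue, 5, 26), (24, MIA, Cal, Gamma, gold, 22, 38), (24, MIA, Cal, Gamma, gold, 5, 26), (35, BOS, Wes, Delta, gold, 35, 4), (35, BOS, Wes, Delta, gold, 4, 40), (35, DEN, Ned, Delta, gold, 35, 4), (35, DEN, Ned, Delta, gold, 4, 40)}
π_{qty, city} gives {(22, DC), (22, MIA), (35, BOS), (35, DEN), (4, BOS), (4, DEN), (5, DC), (5, MIA)} (14 duplicate(s) eliminated).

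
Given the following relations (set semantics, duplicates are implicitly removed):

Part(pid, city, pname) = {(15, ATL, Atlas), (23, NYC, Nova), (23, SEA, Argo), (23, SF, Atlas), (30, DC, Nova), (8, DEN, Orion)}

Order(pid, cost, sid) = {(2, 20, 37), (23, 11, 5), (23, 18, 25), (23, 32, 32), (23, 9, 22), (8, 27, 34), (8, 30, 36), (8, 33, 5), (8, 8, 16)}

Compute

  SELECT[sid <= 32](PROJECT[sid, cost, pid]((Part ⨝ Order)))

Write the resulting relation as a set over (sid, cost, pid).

Natural join on pid: {(23, NYC, Nova, 11, 5), (23, NYC, Nova, 18, 25), (23, NYC, Nova, 32, 32), (23, NYC, Nova, 9, 22), (23, SEA, Argo, 11, 5), (23, SEA, Argo, 18, 25), (23, SEA, Argo, 32, 32), (23, SEA, Argo, 9, 22), (23, SF, Atlas, 11, 5), (23, SF, Atlas, 18, 25), (23, SF, Atlas, 32, 32), (23, SF, Atlas, 9, 22), (8, DEN, Orion, 27, 34), (8, DEN, Orion, 30, 36), (8, DEN, Orion, 33, 5), (8, DEN, Orion, 8, 16)}
Keep only column(s) sid, cost, pid (8 duplicate(s) eliminated): {(16, 8, 8), (22, 9, 23), (25, 18, 23), (32, 32, 23), (34, 27, 8), (36, 30, 8), (5, 11, 23), (5, 33, 8)}
Selection sid <= 32: {(16, 8, 8), (22, 9, 23), (25, 18, 23), (32, 32, 23), (5, 11, 23), (5, 33, 8)}

{(16, 8, 8), (22, 9, 23), (25, 18, 23), (32, 32, 23), (5, 11, 23), (5, 33, 8)}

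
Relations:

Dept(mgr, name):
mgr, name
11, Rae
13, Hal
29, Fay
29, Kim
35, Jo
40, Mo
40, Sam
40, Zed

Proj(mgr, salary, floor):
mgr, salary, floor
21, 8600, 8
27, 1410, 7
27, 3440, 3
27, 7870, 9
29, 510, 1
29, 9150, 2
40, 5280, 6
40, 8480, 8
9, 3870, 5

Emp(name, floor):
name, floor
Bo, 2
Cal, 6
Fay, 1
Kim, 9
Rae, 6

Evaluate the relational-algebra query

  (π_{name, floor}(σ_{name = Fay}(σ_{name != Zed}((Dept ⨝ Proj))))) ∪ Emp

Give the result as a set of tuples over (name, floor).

{(Bo, 2), (Cal, 6), (Fay, 1), (Fay, 2), (Kim, 9), (Rae, 6)}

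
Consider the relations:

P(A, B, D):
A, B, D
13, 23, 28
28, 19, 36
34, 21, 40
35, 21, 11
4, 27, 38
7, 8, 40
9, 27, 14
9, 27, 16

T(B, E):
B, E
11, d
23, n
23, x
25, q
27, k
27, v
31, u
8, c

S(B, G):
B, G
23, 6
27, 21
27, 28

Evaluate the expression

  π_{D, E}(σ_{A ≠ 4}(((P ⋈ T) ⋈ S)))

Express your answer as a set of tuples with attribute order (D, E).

{(14, k), (14, v), (16, k), (16, v), (28, n), (28, x)}

Natural join on B: {(13, 23, 28, n), (13, 23, 28, x), (4, 27, 38, k), (4, 27, 38, v), (7, 8, 40, c), (9, 27, 14, k), (9, 27, 14, v), (9, 27, 16, k), (9, 27, 16, v)}
Natural join on B: {(13, 23, 28, n, 6), (13, 23, 28, x, 6), (4, 27, 38, k, 21), (4, 27, 38, k, 28), (4, 27, 38, v, 21), (4, 27, 38, v, 28), (9, 27, 14, k, 21), (9, 27, 14, k, 28), (9, 27, 14, v, 21), (9, 27, 14, v, 28), (9, 27, 16, k, 21), (9, 27, 16, k, 28), (9, 27, 16, v, 21), (9, 27, 16, v, 28)}
Filtering on A ≠ 4 leaves {(13, 23, 28, n, 6), (13, 23, 28, x, 6), (9, 27, 14, k, 21), (9, 27, 14, k, 28), (9, 27, 14, v, 21), (9, 27, 14, v, 28), (9, 27, 16, k, 21), (9, 27, 16, k, 28), (9, 27, 16, v, 21), (9, 27, 16, v, 28)}.
π[D, E]: project onto (D, E) (4 duplicate(s) eliminated) → {(14, k), (14, v), (16, k), (16, v), (28, n), (28, x)}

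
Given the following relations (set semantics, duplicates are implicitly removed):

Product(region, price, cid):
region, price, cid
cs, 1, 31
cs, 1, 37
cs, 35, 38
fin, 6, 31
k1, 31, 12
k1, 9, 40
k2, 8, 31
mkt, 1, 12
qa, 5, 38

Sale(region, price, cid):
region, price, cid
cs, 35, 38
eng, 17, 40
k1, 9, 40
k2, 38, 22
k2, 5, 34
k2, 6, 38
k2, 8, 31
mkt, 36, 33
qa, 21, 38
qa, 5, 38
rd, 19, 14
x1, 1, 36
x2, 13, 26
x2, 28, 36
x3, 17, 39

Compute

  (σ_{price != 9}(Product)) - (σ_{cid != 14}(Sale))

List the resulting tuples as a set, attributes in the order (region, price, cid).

{(cs, 1, 31), (cs, 1, 37), (fin, 6, 31), (k1, 31, 12), (mkt, 1, 12)}

σ[price != 9]: keep tuples satisfying price != 9 → {(cs, 1, 31), (cs, 1, 37), (cs, 35, 38), (fin, 6, 31), (k1, 31, 12), (k2, 8, 31), (mkt, 1, 12), (qa, 5, 38)}
σ[cid != 14]: keep tuples satisfying cid != 14 → {(cs, 35, 38), (eng, 17, 40), (k1, 9, 40), (k2, 38, 22), (k2, 5, 34), (k2, 6, 38), (k2, 8, 31), (mkt, 36, 33), (qa, 21, 38), (qa, 5, 38), (x1, 1, 36), (x2, 13, 26), (x2, 28, 36), (x3, 17, 39)}
Difference: {(cs, 1, 31), (cs, 1, 37), (cs, 35, 38), (fin, 6, 31), (k1, 31, 12), (k2, 8, 31), (mkt, 1, 12), (qa, 5, 38)} with {(cs, 35, 38), (eng, 17, 40), (k1, 9, 40), (k2, 38, 22), (k2, 5, 34), (k2, 6, 38), (k2, 8, 31), (mkt, 36, 33), (qa, 21, 38), (qa, 5, 38), (x1, 1, 36), (x2, 13, 26), (x2, 28, 36), (x3, 17, 39)} → {(cs, 1, 31), (cs, 1, 37), (fin, 6, 31), (k1, 31, 12), (mkt, 1, 12)}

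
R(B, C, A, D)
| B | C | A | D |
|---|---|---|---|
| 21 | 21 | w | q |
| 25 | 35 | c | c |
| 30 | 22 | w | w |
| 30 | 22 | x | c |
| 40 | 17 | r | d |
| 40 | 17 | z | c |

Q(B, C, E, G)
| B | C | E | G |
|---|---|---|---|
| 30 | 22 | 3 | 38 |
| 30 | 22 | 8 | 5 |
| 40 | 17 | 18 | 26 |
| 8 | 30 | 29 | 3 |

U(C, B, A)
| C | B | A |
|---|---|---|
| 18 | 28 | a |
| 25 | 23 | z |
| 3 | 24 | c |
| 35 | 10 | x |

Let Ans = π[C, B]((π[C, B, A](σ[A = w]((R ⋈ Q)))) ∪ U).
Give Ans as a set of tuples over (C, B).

R ⋈ Q (natural join on B, C): {(30, 22, w, w, 3, 38), (30, 22, w, w, 8, 5), (30, 22, x, c, 3, 38), (30, 22, x, c, 8, 5), (40, 17, r, d, 18, 26), (40, 17, z, c, 18, 26)}
Apply σ_{A = w}; surviving tuples: {(30, 22, w, w, 3, 38), (30, 22, w, w, 8, 5)}
π[C, B, A]: project onto (C, B, A) (1 duplicate(s) eliminated) → {(22, 30, w)}
Taking the union: {(18, 28, a), (22, 30, w), (25, 23, z), (3, 24, c), (35, 10, x)}
π[C, B]: project onto (C, B) → {(18, 28), (22, 30), (25, 23), (3, 24), (35, 10)}

{(18, 28), (22, 30), (25, 23), (3, 24), (35, 10)}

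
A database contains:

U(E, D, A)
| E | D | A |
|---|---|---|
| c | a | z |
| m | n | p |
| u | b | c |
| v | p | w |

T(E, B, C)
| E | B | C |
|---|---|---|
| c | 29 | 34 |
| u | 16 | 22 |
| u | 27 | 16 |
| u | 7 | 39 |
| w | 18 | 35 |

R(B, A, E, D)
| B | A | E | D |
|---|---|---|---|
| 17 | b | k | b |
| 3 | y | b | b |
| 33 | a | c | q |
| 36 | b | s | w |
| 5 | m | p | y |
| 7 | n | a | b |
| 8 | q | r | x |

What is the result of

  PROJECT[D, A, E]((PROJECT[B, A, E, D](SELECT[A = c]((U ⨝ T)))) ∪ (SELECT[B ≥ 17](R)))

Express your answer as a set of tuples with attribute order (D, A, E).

U ⋈ T (natural join on E): {(c, a, z, 29, 34), (u, b, c, 16, 22), (u, b, c, 27, 16), (u, b, c, 7, 39)}
Selection A = c: {(u, b, c, 16, 22), (u, b, c, 27, 16), (u, b, c, 7, 39)}
Keep only column(s) B, A, E, D: {(16, c, u, b), (27, c, u, b), (7, c, u, b)}
Selection B ≥ 17: {(17, b, k, b), (33, a, c, q), (36, b, s, w)}
Set union of the two operands is {(16, c, u, b), (17, b, k, b), (27, c, u, b), (33, a, c, q), (36, b, s, w), (7, c, u, b)}.
Keep only column(s) D, A, E (2 duplicate(s) eliminated): {(b, b, k), (b, c, u), (q, a, c), (w, b, s)}

{(b, b, k), (b, c, u), (q, a, c), (w, b, s)}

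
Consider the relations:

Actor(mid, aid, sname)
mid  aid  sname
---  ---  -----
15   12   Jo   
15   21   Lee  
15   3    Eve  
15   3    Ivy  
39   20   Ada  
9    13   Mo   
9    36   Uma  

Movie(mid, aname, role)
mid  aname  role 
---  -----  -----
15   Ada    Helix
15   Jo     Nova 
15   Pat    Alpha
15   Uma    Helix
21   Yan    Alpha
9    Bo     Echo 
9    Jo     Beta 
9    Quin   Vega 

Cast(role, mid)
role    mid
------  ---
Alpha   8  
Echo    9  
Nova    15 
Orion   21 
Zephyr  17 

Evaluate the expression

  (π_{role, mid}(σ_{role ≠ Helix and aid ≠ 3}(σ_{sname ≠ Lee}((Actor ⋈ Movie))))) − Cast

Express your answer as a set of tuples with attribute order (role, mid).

Joining Actor and Movie on mid yields {(15, 12, Jo, Ada, Helix), (15, 12, Jo, Jo, Nova), (15, 12, Jo, Pat, Alpha), (15, 12, Jo, Uma, Helix), (15, 21, Lee, Ada, Helix), (15, 21, Lee, Jo, Nova), (15, 21, Lee, Pat, Alpha), (15, 21, Lee, Uma, Helix), (15, 3, Eve, Ada, Helix), (15, 3, Eve, Jo, Nova), (15, 3, Eve, Pat, Alpha), (15, 3, Eve, Uma, Helix), (15, 3, Ivy, Ada, Helix), (15, 3, Ivy, Jo, Nova), (15, 3, Ivy, Pat, Alpha), (15, 3, Ivy, Uma, Helix), (9, 13, Mo, Bo, Echo), (9, 13, Mo, Jo, Beta), (9, 13, Mo, Quin, Vega), (9, 36, Uma, Bo, Echo), (9, 36, Uma, Jo, Beta), (9, 36, Uma, Quin, Vega)}.
Selection sname ≠ Lee: {(15, 12, Jo, Ada, Helix), (15, 12, Jo, Jo, Nova), (15, 12, Jo, Pat, Alpha), (15, 12, Jo, Uma, Helix), (15, 3, Eve, Ada, Helix), (15, 3, Eve, Jo, Nova), (15, 3, Eve, Pat, Alpha), (15, 3, Eve, Uma, Helix), (15, 3, Ivy, Ada, Helix), (15, 3, Ivy, Jo, Nova), (15, 3, Ivy, Pat, Alpha), (15, 3, Ivy, Uma, Helix), (9, 13, Mo, Bo, Echo), (9, 13, Mo, Jo, Beta), (9, 13, Mo, Quin, Vega), (9, 36, Uma, Bo, Echo), (9, 36, Uma, Jo, Beta), (9, 36, Uma, Quin, Vega)}
Selection role ≠ Helix and aid ≠ 3: {(15, 12, Jo, Jo, Nova), (15, 12, Jo, Pat, Alpha), (9, 13, Mo, Bo, Echo), (9, 13, Mo, Jo, Beta), (9, 13, Mo, Quin, Vega), (9, 36, Uma, Bo, Echo), (9, 36, Uma, Jo, Beta), (9, 36, Uma, Quin, Vega)}
π[role, mid]: project onto (role, mid) (3 duplicate(s) eliminated) → {(Alpha, 15), (Beta, 9), (Echo, 9), (Nova, 15), (Vega, 9)}
Difference: {(Alpha, 15), (Beta, 9), (Echo, 9), (Nova, 15), (Vega, 9)} with {(Alpha, 8), (Echo, 9), (Nova, 15), (Orion, 21), (Zephyr, 17)} → {(Alpha, 15), (Beta, 9), (Vega, 9)}

{(Alpha, 15), (Beta, 9), (Vega, 9)}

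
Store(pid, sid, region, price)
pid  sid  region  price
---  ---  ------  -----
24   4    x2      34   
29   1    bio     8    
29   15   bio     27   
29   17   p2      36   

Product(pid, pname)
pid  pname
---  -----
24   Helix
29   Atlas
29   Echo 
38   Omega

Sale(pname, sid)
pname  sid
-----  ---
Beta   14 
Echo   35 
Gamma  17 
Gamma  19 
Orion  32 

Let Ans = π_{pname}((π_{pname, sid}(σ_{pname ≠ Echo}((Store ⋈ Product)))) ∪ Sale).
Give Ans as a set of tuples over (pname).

{Atlas, Beta, Echo, Gamma, Helix, Orion}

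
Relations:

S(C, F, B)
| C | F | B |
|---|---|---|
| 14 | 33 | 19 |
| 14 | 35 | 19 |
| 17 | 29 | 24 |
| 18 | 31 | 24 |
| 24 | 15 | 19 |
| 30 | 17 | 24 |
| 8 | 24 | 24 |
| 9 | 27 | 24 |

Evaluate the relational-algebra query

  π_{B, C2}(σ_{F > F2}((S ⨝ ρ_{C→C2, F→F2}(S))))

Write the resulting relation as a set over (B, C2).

ρ[C→C2, F→F2]: schema becomes (C2, F2, B); tuples unchanged.
Natural join on B: {(14, 33, 19, 14, 33), (14, 33, 19, 14, 35), (14, 33, 19, 24, 15), (14, 35, 19, 14, 33), (14, 35, 19, 14, 35), (14, 35, 19, 24, 15), (17, 29, 24, 17, 29), (17, 29, 24, 18, 31), (17, 29, 24, 30, 17), (17, 29, 24, 8, 24), (17, 29, 24, 9, 27), (18, 31, 24, 17, 29), (18, 31, 24, 18, 31), (18, 31, 24, 30, 17), (18, 31, 24, 8, 24), (18, 31, 24, 9, 27), (24, 15, 19, 14, 33), (24, 15, 19, 14, 35), (24, 15, 19, 24, 15), (30, 17, 24, 17, 29), (30, 17, 24, 18, 31), (30, 17, 24, 30, 17), (30, 17, 24, 8, 24), (30, 17, 24, 9, 27), (8, 24, 24, 17, 29), (8, 24, 24, 18, 31), (8, 24, 24, 30, 17), (8, 24, 24, 8, 24), (8, 24, 24, 9, 27), (9, 27, 24, 17, 29), (9, 27, 24, 18, 31), (9, 27, 24, 30, 17), (9, 27, 24, 8, 24), (9, 27, 24, 9, 27)}
Filtering on F > F2 leaves {(14, 33, 19, 24, 15), (14, 35, 19, 14, 33), (14, 35, 19, 24, 15), (17, 29, 24, 30, 17), (17, 29, 24, 8, 24), (17, 29, 24, 9, 27), (18, 31, 24, 17, 29), (18, 31, 24, 30, 17), (18, 31, 24, 8, 24), (18, 31, 24, 9, 27), (8, 24, 24, 30, 17), (9, 27, 24, 30, 17), (9, 27, 24, 8, 24)}.
Projecting to B, C2 (7 duplicate(s) eliminated): {(19, 14), (19, 24), (24, 17), (24, 30), (24, 8), (24, 9)}

{(19, 14), (19, 24), (24, 17), (24, 30), (24, 8), (24, 9)}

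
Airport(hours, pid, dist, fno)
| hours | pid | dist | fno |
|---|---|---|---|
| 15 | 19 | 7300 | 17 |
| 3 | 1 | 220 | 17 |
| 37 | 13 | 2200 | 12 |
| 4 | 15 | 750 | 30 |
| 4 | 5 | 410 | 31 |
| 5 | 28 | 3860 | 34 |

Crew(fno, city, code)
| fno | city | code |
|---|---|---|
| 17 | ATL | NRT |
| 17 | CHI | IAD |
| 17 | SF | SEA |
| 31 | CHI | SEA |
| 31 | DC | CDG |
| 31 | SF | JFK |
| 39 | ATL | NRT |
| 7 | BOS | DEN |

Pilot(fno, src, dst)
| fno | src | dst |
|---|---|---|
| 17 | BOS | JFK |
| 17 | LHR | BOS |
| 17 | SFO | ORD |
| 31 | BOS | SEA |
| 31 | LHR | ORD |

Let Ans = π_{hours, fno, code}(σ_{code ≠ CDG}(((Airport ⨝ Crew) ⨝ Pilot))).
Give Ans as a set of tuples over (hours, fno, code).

Airport ⋈ Crew (natural join on fno): {(15, 19, 7300, 17, ATL, NRT), (15, 19, 7300, 17, CHI, IAD), (15, 19, 7300, 17, SF, SEA), (3, 1, 220, 17, ATL, NRT), (3, 1, 220, 17, CHI, IAD), (3, 1, 220, 17, SF, SEA), (4, 5, 410, 31, CHI, SEA), (4, 5, 410, 31, DC, CDG), (4, 5, 410, 31, SF, JFK)}
(Airport ⨝ Crew) ⋈ Pilot (natural join on fno): {(15, 19, 7300, 17, ATL, NRT, BOS, JFK), (15, 19, 7300, 17, ATL, NRT, LHR, BOS), (15, 19, 7300, 17, ATL, NRT, SFO, ORD), (15, 19, 7300, 17, CHI, IAD, BOS, JFK), (15, 19, 7300, 17, CHI, IAD, LHR, BOS), (15, 19, 7300, 17, CHI, IAD, SFO, ORD), (15, 19, 7300, 17, SF, SEA, BOS, JFK), (15, 19, 7300, 17, SF, SEA, LHR, BOS), (15, 19, 7300, 17, SF, SEA, SFO, ORD), (3, 1, 220, 17, ATL, NRT, BOS, JFK), (3, 1, 220, 17, ATL, NRT, LHR, BOS), (3, 1, 220, 17, ATL, NRT, SFO, ORD), (3, 1, 220, 17, CHI, IAD, BOS, JFK), (3, 1, 220, 17, CHI, IAD, LHR, BOS), (3, 1, 220, 17, CHI, IAD, SFO, ORD), (3, 1, 220, 17, SF, SEA, BOS, JFK), (3, 1, 220, 17, SF, SEA, LHR, BOS), (3, 1, 220, 17, SF, SEA, SFO, ORD), (4, 5, 410, 31, CHI, SEA, BOS, SEA), (4, 5, 410, 31, CHI, SEA, LHR, ORD), (4, 5, 410, 31, DC, CDG, BOS, SEA), (4, 5, 410, 31, DC, CDG, LHR, ORD), (4, 5, 410, 31, SF, JFK, BOS, SEA), (4, 5, 410, 31, SF, JFK, LHR, ORD)}
σ[code ≠ CDG]: keep tuples satisfying code ≠ CDG → {(15, 19, 7300, 17, ATL, NRT, BOS, JFK), (15, 19, 7300, 17, ATL, NRT, LHR, BOS), (15, 19, 7300, 17, ATL, NRT, SFO, ORD), (15, 19, 7300, 17, CHI, IAD, BOS, JFK), (15, 19, 7300, 17, CHI, IAD, LHR, BOS), (15, 19, 7300, 17, CHI, IAD, SFO, ORD), (15, 19, 7300, 17, SF, SEA, BOS, JFK), (15, 19, 7300, 17, SF, SEA, LHR, BOS), (15, 19, 7300, 17, SF, SEA, SFO, ORD), (3, 1, 220, 17, ATL, NRT, BOS, JFK), (3, 1, 220, 17, ATL, NRT, LHR, BOS), (3, 1, 220, 17, ATL, NRT, SFO, ORD), (3, 1, 220, 17, CHI, IAD, BOS, JFK), (3, 1, 220, 17, CHI, IAD, LHR, BOS), (3, 1, 220, 17, CHI, IAD, SFO, ORD), (3, 1, 220, 17, SF, SEA, BOS, JFK), (3, 1, 220, 17, SF, SEA, LHR, BOS), (3, 1, 220, 17, SF, SEA, SFO, ORD), (4, 5, 410, 31, CHI, SEA, BOS, SEA), (4, 5, 410, 31, CHI, SEA, LHR, ORD), (4, 5, 410, 31, SF, JFK, BOS, SEA), (4, 5, 410, 31, SF, JFK, LHR, ORD)}
π[hours, fno, code]: project onto (hours, fno, code) (14 duplicate(s) eliminated) → {(15, 17, IAD), (15, 17, NRT), (15, 17, SEA), (3, 17, IAD), (3, 17, NRT), (3, 17, SEA), (4, 31, JFK), (4, 31, SEA)}

{(15, 17, IAD), (15, 17, NRT), (15, 17, SEA), (3, 17, IAD), (3, 17, NRT), (3, 17, SEA), (4, 31, JFK), (4, 31, SEA)}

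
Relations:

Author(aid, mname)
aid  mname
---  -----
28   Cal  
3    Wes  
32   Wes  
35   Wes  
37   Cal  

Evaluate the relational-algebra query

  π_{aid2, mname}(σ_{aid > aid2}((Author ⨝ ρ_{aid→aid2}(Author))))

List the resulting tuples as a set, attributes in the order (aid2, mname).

ρ[aid→aid2]: schema becomes (aid2, mname); tuples unchanged.
Natural join on mname: {(28, Cal, 28), (28, Cal, 37), (3, Wes, 3), (3, Wes, 32), (3, Wes, 35), (32, Wes, 3), (32, Wes, 32), (32, Wes, 35), (35, Wes, 3), (35, Wes, 32), (35, Wes, 35), (37, Cal, 28), (37, Cal, 37)}
Apply σ_{aid > aid2}; surviving tuples: {(32, Wes, 3), (35, Wes, 3), (35, Wes, 32), (37, Cal, 28)}
π_{aid2, mname} gives {(28, Cal), (3, Wes), (32, Wes)} (1 duplicate(s) eliminated).

{(28, Cal), (3, Wes), (32, Wes)}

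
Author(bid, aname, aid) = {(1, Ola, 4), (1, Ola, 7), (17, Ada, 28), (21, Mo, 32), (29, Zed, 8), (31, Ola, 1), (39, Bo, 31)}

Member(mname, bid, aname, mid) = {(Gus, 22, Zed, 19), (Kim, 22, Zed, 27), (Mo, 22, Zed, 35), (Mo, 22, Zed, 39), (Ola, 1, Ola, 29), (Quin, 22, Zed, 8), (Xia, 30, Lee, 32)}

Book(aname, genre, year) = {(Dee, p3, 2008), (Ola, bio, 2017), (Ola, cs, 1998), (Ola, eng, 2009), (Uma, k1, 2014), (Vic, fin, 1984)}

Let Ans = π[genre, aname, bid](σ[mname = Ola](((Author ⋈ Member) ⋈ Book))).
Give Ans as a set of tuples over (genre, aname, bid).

Author ⋈ Member (natural join on bid, aname): {(1, Ola, 4, Ola, 29), (1, Ola, 7, Ola, 29)}
(Author ⋈ Member) ⋈ Book (natural join on aname): {(1, Ola, 4, Ola, 29, bio, 2017), (1, Ola, 4, Ola, 29, cs, 1998), (1, Ola, 4, Ola, 29, eng, 2009), (1, Ola, 7, Ola, 29, bio, 2017), (1, Ola, 7, Ola, 29, cs, 1998), (1, Ola, 7, Ola, 29, eng, 2009)}
Apply σ_{mname = Ola}; surviving tuples: {(1, Ola, 4, Ola, 29, bio, 2017), (1, Ola, 4, Ola, 29, cs, 1998), (1, Ola, 4, Ola, 29, eng, 2009), (1, Ola, 7, Ola, 29, bio, 2017), (1, Ola, 7, Ola, 29, cs, 1998), (1, Ola, 7, Ola, 29, eng, 2009)}
π_{genre, aname, bid} gives {(bio, Ola, 1), (cs, Ola, 1), (eng, Ola, 1)} (3 duplicate(s) eliminated).

{(bio, Ola, 1), (cs, Ola, 1), (eng, Ola, 1)}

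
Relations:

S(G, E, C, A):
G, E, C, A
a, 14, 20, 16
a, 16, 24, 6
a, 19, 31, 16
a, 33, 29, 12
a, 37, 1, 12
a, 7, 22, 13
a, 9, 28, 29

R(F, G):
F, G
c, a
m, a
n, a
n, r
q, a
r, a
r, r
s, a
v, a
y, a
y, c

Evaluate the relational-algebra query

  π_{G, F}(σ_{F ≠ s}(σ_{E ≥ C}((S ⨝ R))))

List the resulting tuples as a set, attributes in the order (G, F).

{(a, c), (a, m), (a, n), (a, q), (a, r), (a, v), (a, y)}

Joining S and R on G yields {(a, 14, 20, 16, c), (a, 14, 20, 16, m), (a, 14, 20, 16, n), (a, 14, 20, 16, q), (a, 14, 20, 16, r), (a, 14, 20, 16, s), (a, 14, 20, 16, v), (a, 14, 20, 16, y), (a, 16, 24, 6, c), (a, 16, 24, 6, m), (a, 16, 24, 6, n), (a, 16, 24, 6, q), (a, 16, 24, 6, r), (a, 16, 24, 6, s), (a, 16, 24, 6, v), (a, 16, 24, 6, y), (a, 19, 31, 16, c), (a, 19, 31, 16, m), (a, 19, 31, 16, n), (a, 19, 31, 16, q), (a, 19, 31, 16, r), (a, 19, 31, 16, s), (a, 19, 31, 16, v), (a, 19, 31, 16, y), (a, 33, 29, 12, c), (a, 33, 29, 12, m), (a, 33, 29, 12, n), (a, 33, 29, 12, q), (a, 33, 29, 12, r), (a, 33, 29, 12, s), (a, 33, 29, 12, v), (a, 33, 29, 12, y), (a, 37, 1, 12, c), (a, 37, 1, 12, m), (a, 37, 1, 12, n), (a, 37, 1, 12, q), (a, 37, 1, 12, r), (a, 37, 1, 12, s), (a, 37, 1, 12, v), (a, 37, 1, 12, y), (a, 7, 22, 13, c), (a, 7, 22, 13, m), (a, 7, 22, 13, n), (a, 7, 22, 13, q), (a, 7, 22, 13, r), (a, 7, 22, 13, s), (a, 7, 22, 13, v), (a, 7, 22, 13, y), (a, 9, 28, 29, c), (a, 9, 28, 29, m), (a, 9, 28, 29, n), (a, 9, 28, 29, q), (a, 9, 28, 29, r), (a, 9, 28, 29, s), (a, 9, 28, 29, v), (a, 9, 28, 29, y)}.
Apply σ_{E ≥ C}; surviving tuples: {(a, 33, 29, 12, c), (a, 33, 29, 12, m), (a, 33, 29, 12, n), (a, 33, 29, 12, q), (a, 33, 29, 12, r), (a, 33, 29, 12, s), (a, 33, 29, 12, v), (a, 33, 29, 12, y), (a, 37, 1, 12, c), (a, 37, 1, 12, m), (a, 37, 1, 12, n), (a, 37, 1, 12, q), (a, 37, 1, 12, r), (a, 37, 1, 12, s), (a, 37, 1, 12, v), (a, 37, 1, 12, y)}
Apply σ_{F ≠ s}; surviving tuples: {(a, 33, 29, 12, c), (a, 33, 29, 12, m), (a, 33, 29, 12, n), (a, 33, 29, 12, q), (a, 33, 29, 12, r), (a, 33, 29, 12, v), (a, 33, 29, 12, y), (a, 37, 1, 12, c), (a, 37, 1, 12, m), (a, 37, 1, 12, n), (a, 37, 1, 12, q), (a, 37, 1, 12, r), (a, 37, 1, 12, v), (a, 37, 1, 12, y)}
π_{G, F} gives {(a, c), (a, m), (a, n), (a, q), (a, r), (a, v), (a, y)} (7 duplicate(s) eliminated).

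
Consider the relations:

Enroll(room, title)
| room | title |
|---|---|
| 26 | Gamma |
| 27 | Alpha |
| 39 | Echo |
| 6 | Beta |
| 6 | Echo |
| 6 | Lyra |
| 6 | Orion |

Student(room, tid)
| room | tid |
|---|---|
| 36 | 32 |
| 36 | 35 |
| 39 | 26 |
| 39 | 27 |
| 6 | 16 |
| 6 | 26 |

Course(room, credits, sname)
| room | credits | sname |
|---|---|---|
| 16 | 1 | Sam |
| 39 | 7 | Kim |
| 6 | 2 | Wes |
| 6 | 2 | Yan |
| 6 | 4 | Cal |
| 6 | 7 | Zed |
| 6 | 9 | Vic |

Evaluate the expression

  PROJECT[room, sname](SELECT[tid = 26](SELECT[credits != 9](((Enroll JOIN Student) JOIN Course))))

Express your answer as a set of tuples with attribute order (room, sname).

{(39, Kim), (6, Cal), (6, Wes), (6, Yan), (6, Zed)}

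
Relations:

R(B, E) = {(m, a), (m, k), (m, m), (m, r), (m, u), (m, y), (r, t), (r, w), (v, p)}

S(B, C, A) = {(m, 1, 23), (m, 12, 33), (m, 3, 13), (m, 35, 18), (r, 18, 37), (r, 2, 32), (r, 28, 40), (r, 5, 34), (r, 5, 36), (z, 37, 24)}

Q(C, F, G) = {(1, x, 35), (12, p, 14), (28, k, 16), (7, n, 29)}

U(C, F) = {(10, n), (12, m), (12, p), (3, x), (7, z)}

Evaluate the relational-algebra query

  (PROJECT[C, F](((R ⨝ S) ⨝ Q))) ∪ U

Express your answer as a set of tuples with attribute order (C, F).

Natural join on B: {(m, a, 1, 23), (m, a, 12, 33), (m, a, 3, 13), (m, a, 35, 18), (m, k, 1, 23), (m, k, 12, 33), (m, k, 3, 13), (m, k, 35, 18), (m, m, 1, 23), (m, m, 12, 33), (m, m, 3, 13), (m, m, 35, 18), (m, r, 1, 23), (m, r, 12, 33), (m, r, 3, 13), (m, r, 35, 18), (m, u, 1, 23), (m, u, 12, 33), (m, u, 3, 13), (m, u, 35, 18), (m, y, 1, 23), (m, y, 12, 33), (m, y, 3, 13), (m, y, 35, 18), (r, t, 18, 37), (r, t, 2, 32), (r, t, 28, 40), (r, t, 5, 34), (r, t, 5, 36), (r, w, 18, 37), (r, w, 2, 32), (r, w, 28, 40), (r, w, 5, 34), (r, w, 5, 36)}
Natural join on C: {(m, a, 1, 23, x, 35), (m, a, 12, 33, p, 14), (m, k, 1, 23, x, 35), (m, k, 12, 33, p, 14), (m, m, 1, 23, x, 35), (m, m, 12, 33, p, 14), (m, r, 1, 23, x, 35), (m, r, 12, 33, p, 14), (m, u, 1, 23, x, 35), (m, u, 12, 33, p, 14), (m, y, 1, 23, x, 35), (m, y, 12, 33, p, 14), (r, t, 28, 40, k, 16), (r, w, 28, 40, k, 16)}
π[C, F]: project onto (C, F) (11 duplicate(s) eliminated) → {(1, x), (12, p), (28, k)}
Taking the union: {(1, x), (10, n), (12, m), (12, p), (28, k), (3, x), (7, z)}

{(1, x), (10, n), (12, m), (12, p), (28, k), (3, x), (7, z)}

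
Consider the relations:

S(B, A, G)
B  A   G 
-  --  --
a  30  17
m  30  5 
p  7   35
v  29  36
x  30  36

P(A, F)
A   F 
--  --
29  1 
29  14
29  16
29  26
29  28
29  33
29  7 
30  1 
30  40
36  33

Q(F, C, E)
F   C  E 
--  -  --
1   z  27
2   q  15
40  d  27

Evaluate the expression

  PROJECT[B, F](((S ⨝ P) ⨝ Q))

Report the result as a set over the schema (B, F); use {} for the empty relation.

{(a, 1), (a, 40), (m, 1), (m, 40), (v, 1), (x, 1), (x, 40)}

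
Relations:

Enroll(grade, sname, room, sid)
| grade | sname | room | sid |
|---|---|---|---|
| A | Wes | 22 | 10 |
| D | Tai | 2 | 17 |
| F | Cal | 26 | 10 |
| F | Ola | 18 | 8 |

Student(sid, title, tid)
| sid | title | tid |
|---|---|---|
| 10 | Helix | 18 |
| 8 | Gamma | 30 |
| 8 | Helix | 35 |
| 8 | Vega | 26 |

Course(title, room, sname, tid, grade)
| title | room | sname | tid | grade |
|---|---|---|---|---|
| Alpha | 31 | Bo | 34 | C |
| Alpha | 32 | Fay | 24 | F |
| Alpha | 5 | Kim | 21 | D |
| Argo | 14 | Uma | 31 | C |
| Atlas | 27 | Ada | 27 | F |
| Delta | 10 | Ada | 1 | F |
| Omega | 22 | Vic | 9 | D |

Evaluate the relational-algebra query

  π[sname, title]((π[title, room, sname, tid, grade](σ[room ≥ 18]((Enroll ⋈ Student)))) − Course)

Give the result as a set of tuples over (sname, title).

{(Cal, Helix), (Ola, Gamma), (Ola, Helix), (Ola, Vega), (Wes, Helix)}

Joining Enroll and Student on sid yields {(A, Wes, 22, 10, Helix, 18), (F, Cal, 26, 10, Helix, 18), (F, Ola, 18, 8, Gamma, 30), (F, Ola, 18, 8, Helix, 35), (F, Ola, 18, 8, Vega, 26)}.
σ[room ≥ 18]: keep tuples satisfying room ≥ 18 → {(A, Wes, 22, 10, Helix, 18), (F, Cal, 26, 10, Helix, 18), (F, Ola, 18, 8, Gamma, 30), (F, Ola, 18, 8, Helix, 35), (F, Ola, 18, 8, Vega, 26)}
π_{title, room, sname, tid, grade} gives {(Gamma, 18, Ola, 30, F), (Helix, 18, Ola, 35, F), (Helix, 22, Wes, 18, A), (Helix, 26, Cal, 18, F), (Vega, 18, Ola, 26, F)}.
Taking the difference: {(Gamma, 18, Ola, 30, F), (Helix, 18, Ola, 35, F), (Helix, 22, Wes, 18, A), (Helix, 26, Cal, 18, F), (Vega, 18, Ola, 26, F)}
π_{sname, title} gives {(Cal, Helix), (Ola, Gamma), (Ola, Helix), (Ola, Vega), (Wes, Helix)}.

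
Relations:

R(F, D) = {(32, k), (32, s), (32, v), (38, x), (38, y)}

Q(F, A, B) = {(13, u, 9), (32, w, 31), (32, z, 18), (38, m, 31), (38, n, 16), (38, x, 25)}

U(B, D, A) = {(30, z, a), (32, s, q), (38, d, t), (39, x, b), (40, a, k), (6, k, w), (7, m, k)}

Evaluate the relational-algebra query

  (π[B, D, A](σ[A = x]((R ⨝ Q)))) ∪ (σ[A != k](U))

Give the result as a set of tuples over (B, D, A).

Natural join on F: {(32, k, w, 31), (32, k, z, 18), (32, s, w, 31), (32, s, z, 18), (32, v, w, 31), (32, v, z, 18), (38, x, m, 31), (38, x, n, 16), (38, x, x, 25), (38, y, m, 31), (38, y, n, 16), (38, y, x, 25)}
Apply σ_{A = x}; surviving tuples: {(38, x, x, 25), (38, y, x, 25)}
π_{B, D, A} gives {(25, x, x), (25, y, x)}.
Apply σ_{A != k}; surviving tuples: {(30, z, a), (32, s, q), (38, d, t), (39, x, b), (6, k, w)}
Set union of the two operands is {(25, x, x), (25, y, x), (30, z, a), (32, s, q), (38, d, t), (39, x, b), (6, k, w)}.

{(25, x, x), (25, y, x), (30, z, a), (32, s, q), (38, d, t), (39, x, b), (6, k, w)}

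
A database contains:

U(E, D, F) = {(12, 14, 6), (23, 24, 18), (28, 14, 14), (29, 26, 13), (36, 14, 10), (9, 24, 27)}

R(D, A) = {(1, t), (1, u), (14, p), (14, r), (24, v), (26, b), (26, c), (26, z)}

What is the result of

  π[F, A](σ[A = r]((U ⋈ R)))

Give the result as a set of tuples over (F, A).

{(10, r), (14, r), (6, r)}

Natural join on D: {(12, 14, 6, p), (12, 14, 6, r), (23, 24, 18, v), (28, 14, 14, p), (28, 14, 14, r), (29, 26, 13, b), (29, 26, 13, c), (29, 26, 13, z), (36, 14, 10, p), (36, 14, 10, r), (9, 24, 27, v)}
σ[A = r]: keep tuples satisfying A = r → {(12, 14, 6, r), (28, 14, 14, r), (36, 14, 10, r)}
Keep only column(s) F, A: {(10, r), (14, r), (6, r)}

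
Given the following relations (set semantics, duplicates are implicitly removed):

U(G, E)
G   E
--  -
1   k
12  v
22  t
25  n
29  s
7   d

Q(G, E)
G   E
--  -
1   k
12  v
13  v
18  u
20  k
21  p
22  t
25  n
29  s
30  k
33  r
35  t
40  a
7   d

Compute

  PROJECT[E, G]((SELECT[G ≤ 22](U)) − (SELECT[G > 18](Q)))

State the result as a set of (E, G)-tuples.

Selection G ≤ 22: {(1, k), (12, v), (22, t), (7, d)}
Selection G > 18: {(20, k), (21, p), (22, t), (25, n), (29, s), (30, k), (33, r), (35, t), (40, a)}
Taking the difference: {(1, k), (12, v), (7, d)}
Projecting to E, G: {(d, 7), (k, 1), (v, 12)}

{(d, 7), (k, 1), (v, 12)}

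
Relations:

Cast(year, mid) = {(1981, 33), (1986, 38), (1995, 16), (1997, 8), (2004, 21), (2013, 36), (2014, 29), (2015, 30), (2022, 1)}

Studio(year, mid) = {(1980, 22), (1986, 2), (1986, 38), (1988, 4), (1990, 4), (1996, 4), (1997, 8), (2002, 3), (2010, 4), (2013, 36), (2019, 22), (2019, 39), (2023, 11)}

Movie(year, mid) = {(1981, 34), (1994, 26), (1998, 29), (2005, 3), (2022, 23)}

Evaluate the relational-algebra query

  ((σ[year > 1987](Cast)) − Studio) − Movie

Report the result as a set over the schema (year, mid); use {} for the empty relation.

{(1995, 16), (2004, 21), (2014, 29), (2015, 30), (2022, 1)}

Filtering on year > 1987 leaves {(1995, 16), (1997, 8), (2004, 21), (2013, 36), (2014, 29), (2015, 30), (2022, 1)}.
Taking the difference: {(1995, 16), (2004, 21), (2014, 29), (2015, 30), (2022, 1)}
Taking the difference: {(1995, 16), (2004, 21), (2014, 29), (2015, 30), (2022, 1)}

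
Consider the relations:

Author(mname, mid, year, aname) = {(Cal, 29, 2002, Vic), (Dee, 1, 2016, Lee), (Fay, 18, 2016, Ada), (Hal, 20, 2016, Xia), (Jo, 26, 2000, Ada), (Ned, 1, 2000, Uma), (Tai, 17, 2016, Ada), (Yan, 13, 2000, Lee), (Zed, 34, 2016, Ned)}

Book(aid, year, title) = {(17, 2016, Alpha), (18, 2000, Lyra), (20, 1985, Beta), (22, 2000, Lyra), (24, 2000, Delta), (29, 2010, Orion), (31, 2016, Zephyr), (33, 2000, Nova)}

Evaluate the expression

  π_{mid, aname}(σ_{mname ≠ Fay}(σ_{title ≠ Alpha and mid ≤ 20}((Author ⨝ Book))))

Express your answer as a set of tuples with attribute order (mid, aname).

{(1, Lee), (1, Uma), (13, Lee), (17, Ada), (20, Xia)}

Joining Author and Book on year yields {(Dee, 1, 2016, Lee, 17, Alpha), (Dee, 1, 2016, Lee, 31, Zephyr), (Fay, 18, 2016, Ada, 17, Alpha), (Fay, 18, 2016, Ada, 31, Zephyr), (Hal, 20, 2016, Xia, 17, Alpha), (Hal, 20, 2016, Xia, 31, Zephyr), (Jo, 26, 2000, Ada, 18, Lyra), (Jo, 26, 2000, Ada, 22, Lyra), (Jo, 26, 2000, Ada, 24, Delta), (Jo, 26, 2000, Ada, 33, Nova), (Ned, 1, 2000, Uma, 18, Lyra), (Ned, 1, 2000, Uma, 22, Lyra), (Ned, 1, 2000, Uma, 24, Delta), (Ned, 1, 2000, Uma, 33, Nova), (Tai, 17, 2016, Ada, 17, Alpha), (Tai, 17, 2016, Ada, 31, Zephyr), (Yan, 13, 2000, Lee, 18, Lyra), (Yan, 13, 2000, Lee, 22, Lyra), (Yan, 13, 2000, Lee, 24, Delta), (Yan, 13, 2000, Lee, 33, Nova), (Zed, 34, 2016, Ned, 17, Alpha), (Zed, 34, 2016, Ned, 31, Zephyr)}.
Filtering on title ≠ Alpha and mid ≤ 20 leaves {(Dee, 1, 2016, Lee, 31, Zephyr), (Fay, 18, 2016, Ada, 31, Zephyr), (Hal, 20, 2016, Xia, 31, Zephyr), (Ned, 1, 2000, Uma, 18, Lyra), (Ned, 1, 2000, Uma, 22, Lyra), (Ned, 1, 2000, Uma, 24, Delta), (Ned, 1, 2000, Uma, 33, Nova), (Tai, 17, 2016, Ada, 31, Zephyr), (Yan, 13, 2000, Lee, 18, Lyra), (Yan, 13, 2000, Lee, 22, Lyra), (Yan, 13, 2000, Lee, 24, Delta), (Yan, 13, 2000, Lee, 33, Nova)}.
Filtering on mname ≠ Fay leaves {(Dee, 1, 2016, Lee, 31, Zephyr), (Hal, 20, 2016, Xia, 31, Zephyr), (Ned, 1, 2000, Uma, 18, Lyra), (Ned, 1, 2000, Uma, 22, Lyra), (Ned, 1, 2000, Uma, 24, Delta), (Ned, 1, 2000, Uma, 33, Nova), (Tai, 17, 2016, Ada, 31, Zephyr), (Yan, 13, 2000, Lee, 18, Lyra), (Yan, 13, 2000, Lee, 22, Lyra), (Yan, 13, 2000, Lee, 24, Delta), (Yan, 13, 2000, Lee, 33, Nova)}.
π[mid, aname]: project onto (mid, aname) (6 duplicate(s) eliminated) → {(1, Lee), (1, Uma), (13, Lee), (17, Ada), (20, Xia)}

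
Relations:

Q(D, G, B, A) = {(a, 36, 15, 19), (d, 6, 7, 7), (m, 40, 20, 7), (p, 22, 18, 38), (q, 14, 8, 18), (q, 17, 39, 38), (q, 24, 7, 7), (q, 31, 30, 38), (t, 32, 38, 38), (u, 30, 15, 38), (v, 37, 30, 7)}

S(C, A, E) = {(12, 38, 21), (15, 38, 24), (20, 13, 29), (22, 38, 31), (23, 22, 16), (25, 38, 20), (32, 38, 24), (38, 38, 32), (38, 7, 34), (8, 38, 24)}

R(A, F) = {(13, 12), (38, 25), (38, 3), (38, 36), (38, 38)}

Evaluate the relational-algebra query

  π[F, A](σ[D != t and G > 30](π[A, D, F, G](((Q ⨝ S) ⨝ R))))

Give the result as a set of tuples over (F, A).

{(25, 38), (3, 38), (36, 38), (38, 38)}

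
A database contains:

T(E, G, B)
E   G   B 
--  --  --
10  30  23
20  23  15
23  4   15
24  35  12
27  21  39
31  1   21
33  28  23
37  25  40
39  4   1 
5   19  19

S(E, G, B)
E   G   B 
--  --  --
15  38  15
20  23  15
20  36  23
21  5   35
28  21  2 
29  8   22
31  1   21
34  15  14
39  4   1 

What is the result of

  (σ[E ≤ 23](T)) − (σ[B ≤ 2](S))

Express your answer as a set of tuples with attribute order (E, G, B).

σ[E ≤ 23]: keep tuples satisfying E ≤ 23 → {(10, 30, 23), (20, 23, 15), (23, 4, 15), (5, 19, 19)}
σ[B ≤ 2]: keep tuples satisfying B ≤ 2 → {(28, 21, 2), (39, 4, 1)}
Difference: {(10, 30, 23), (20, 23, 15), (23, 4, 15), (5, 19, 19)} with {(28, 21, 2), (39, 4, 1)} → {(10, 30, 23), (20, 23, 15), (23, 4, 15), (5, 19, 19)}

{(10, 30, 23), (20, 23, 15), (23, 4, 15), (5, 19, 19)}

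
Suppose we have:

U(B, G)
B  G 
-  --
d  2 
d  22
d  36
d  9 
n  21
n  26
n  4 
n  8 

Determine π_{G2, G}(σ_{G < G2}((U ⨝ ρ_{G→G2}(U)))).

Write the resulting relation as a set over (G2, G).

{(21, 4), (21, 8), (22, 2), (22, 9), (26, 21), (26, 4), (26, 8), (36, 2), (36, 22), (36, 9), (8, 4), (9, 2)}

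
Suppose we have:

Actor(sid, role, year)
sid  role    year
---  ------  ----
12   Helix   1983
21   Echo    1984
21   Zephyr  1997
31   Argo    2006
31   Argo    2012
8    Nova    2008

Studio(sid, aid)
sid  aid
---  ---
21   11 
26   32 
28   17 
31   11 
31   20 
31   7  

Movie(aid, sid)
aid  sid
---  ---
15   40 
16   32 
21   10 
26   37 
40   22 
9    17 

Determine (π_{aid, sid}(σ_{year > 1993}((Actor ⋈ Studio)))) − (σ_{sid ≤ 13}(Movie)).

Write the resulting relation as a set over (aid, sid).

{(11, 21), (11, 31), (20, 31), (7, 31)}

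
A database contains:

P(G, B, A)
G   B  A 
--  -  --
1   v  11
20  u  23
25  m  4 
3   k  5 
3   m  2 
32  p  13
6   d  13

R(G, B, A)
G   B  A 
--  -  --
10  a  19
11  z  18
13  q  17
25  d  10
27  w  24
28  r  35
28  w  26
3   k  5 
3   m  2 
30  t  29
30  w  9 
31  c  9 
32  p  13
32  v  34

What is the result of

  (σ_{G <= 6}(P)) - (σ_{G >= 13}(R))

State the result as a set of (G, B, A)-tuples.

{(1, v, 11), (3, k, 5), (3, m, 2), (6, d, 13)}

Filtering on G <= 6 leaves {(1, v, 11), (3, k, 5), (3, m, 2), (6, d, 13)}.
Filtering on G >= 13 leaves {(13, q, 17), (25, d, 10), (27, w, 24), (28, r, 35), (28, w, 26), (30, t, 29), (30, w, 9), (31, c, 9), (32, p, 13), (32, v, 34)}.
Difference: {(1, v, 11), (3, k, 5), (3, m, 2), (6, d, 13)} with {(13, q, 17), (25, d, 10), (27, w, 24), (28, r, 35), (28, w, 26), (30, t, 29), (30, w, 9), (31, c, 9), (32, p, 13), (32, v, 34)} → {(1, v, 11), (3, k, 5), (3, m, 2), (6, d, 13)}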